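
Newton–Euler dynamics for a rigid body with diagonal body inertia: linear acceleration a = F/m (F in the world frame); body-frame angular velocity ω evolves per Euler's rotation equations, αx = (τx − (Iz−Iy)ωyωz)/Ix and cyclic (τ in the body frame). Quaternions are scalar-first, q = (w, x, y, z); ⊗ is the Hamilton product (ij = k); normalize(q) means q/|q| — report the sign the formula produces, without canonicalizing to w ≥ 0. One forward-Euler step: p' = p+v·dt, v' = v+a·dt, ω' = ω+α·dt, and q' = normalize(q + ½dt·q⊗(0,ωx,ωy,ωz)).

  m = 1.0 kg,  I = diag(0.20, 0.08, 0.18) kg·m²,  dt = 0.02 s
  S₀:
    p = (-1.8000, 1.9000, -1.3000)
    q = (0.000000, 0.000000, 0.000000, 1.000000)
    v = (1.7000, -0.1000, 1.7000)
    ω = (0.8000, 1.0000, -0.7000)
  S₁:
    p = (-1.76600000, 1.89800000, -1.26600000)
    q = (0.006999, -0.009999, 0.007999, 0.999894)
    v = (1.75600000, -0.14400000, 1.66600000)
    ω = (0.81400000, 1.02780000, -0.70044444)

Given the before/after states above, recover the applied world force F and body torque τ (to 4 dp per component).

velocity change Δv = (0.05600000, -0.04400000, -0.03400000)
F = m·Δv/dt = (2.8000, -2.2000, -1.7000)
rate change Δω = (0.01400000, 0.02780000, -0.00044444)
gyro term ω₀×Iω₀ = (-0.0700, -0.0112, -0.0960)
I·α + gyro = (0.0700, 0.1000, -0.1000)

F = (2.8000, -2.2000, -1.7000)
τ = (0.0700, 0.1000, -0.1000)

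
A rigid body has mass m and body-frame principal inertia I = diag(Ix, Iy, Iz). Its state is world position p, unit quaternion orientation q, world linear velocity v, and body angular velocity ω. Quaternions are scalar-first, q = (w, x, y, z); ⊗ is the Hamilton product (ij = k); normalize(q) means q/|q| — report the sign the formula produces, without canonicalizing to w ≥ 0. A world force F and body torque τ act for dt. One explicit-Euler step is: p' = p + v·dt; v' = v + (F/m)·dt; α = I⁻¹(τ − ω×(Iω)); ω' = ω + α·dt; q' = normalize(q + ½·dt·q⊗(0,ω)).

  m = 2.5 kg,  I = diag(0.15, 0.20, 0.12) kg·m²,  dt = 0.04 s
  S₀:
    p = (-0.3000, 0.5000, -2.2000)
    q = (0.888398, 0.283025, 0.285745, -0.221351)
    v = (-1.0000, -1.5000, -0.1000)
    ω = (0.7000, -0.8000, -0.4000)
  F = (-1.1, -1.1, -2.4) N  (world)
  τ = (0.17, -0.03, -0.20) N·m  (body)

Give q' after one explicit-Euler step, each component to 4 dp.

2q̇ = q⊗(0,ω) = (-0.0580619, 0.3304998, -0.7524541, -0.7818007)
q' = normalize(q + ½dt·q⊗(0,ω)) = (0.8870, 0.2896, 0.2706, -0.2369)

q' = (0.8870, 0.2896, 0.2706, -0.2369)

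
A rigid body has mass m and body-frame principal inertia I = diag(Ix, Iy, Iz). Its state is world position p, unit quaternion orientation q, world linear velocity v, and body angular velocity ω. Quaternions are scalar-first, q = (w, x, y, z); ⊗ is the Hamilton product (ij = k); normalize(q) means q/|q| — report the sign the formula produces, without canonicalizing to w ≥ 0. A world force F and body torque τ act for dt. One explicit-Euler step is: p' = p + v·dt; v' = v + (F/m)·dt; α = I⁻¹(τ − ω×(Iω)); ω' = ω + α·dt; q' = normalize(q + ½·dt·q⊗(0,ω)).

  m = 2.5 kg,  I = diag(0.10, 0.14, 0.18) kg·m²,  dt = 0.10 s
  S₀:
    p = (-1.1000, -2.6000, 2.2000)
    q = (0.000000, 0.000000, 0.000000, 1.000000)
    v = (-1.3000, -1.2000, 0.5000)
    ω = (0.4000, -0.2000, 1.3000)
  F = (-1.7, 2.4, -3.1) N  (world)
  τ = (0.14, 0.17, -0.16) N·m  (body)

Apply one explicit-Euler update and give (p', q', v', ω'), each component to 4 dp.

p' = (-1.2300, -2.7200, 2.2500)
q' = (-0.0648, 0.0100, 0.0200, 0.9976)
v' = (-1.3680, -1.1040, 0.3760)
ω' = (0.5504, -0.0489, 1.2129)

linear accel F/m = (-0.6800, 0.9600, -1.2400)
p + v·dt = (-1.2300, -2.7200, 2.2500)
v + (F/m)dt = (-1.3680, -1.1040, 0.3760)
angular accel α = (1.5040, 1.5114, -0.8711)
ω + α·dt = (0.5504, -0.0489, 1.2129)
2q̇ = q⊗(0,ω) = (-1.3000000, 0.2000000, 0.4000000, 0.0000000)
q' = normalize(q + ½dt·q⊗(0,ω)) = (-0.0648, 0.0100, 0.0200, 0.9976)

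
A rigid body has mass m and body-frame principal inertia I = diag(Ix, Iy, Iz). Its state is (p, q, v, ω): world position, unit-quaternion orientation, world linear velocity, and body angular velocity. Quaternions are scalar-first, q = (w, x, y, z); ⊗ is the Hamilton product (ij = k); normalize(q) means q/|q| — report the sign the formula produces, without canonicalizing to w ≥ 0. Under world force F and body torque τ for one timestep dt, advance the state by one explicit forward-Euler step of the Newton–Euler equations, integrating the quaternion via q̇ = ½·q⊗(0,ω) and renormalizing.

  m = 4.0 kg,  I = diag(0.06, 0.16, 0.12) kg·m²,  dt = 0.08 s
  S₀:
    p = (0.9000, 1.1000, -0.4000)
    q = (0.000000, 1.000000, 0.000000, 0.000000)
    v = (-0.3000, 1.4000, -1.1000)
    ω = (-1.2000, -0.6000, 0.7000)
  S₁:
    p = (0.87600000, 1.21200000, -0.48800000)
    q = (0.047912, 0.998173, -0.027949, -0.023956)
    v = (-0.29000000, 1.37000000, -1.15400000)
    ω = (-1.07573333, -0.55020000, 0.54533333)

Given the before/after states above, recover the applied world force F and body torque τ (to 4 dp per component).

F = (0.5000, -1.5000, -2.7000)
τ = (0.1100, 0.1500, -0.1600)

rate change Δω = (0.12426667, 0.04980000, -0.15466667)
ω₀×(Iω₀) = (0.0168, 0.0504, 0.0720)
applied torque τ = (0.1100, 0.1500, -0.1600)
Δv = v₁−v₀ = (0.01000000, -0.03000000, -0.05400000)
F = m·Δv/dt = (0.5000, -1.5000, -2.7000)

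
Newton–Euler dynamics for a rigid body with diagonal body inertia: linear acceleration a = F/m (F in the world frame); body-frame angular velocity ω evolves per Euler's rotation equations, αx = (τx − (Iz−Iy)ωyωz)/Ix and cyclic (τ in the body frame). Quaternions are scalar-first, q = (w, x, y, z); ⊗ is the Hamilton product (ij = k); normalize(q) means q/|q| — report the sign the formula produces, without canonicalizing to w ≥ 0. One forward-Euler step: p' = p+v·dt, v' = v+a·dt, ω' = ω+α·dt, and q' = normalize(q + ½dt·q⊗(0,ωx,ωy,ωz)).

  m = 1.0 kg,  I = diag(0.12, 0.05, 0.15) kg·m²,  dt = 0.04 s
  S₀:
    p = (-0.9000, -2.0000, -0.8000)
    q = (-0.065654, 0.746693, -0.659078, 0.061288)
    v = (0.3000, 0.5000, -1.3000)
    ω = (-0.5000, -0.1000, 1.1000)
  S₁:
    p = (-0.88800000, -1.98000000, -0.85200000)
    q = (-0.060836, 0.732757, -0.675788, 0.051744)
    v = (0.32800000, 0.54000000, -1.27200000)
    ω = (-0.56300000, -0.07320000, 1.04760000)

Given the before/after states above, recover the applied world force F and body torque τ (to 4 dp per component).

F = (0.7000, 1.0000, 0.7000)
τ = (-0.2000, 0.0500, -0.2000)

rate change Δω = (-0.06300000, 0.02680000, -0.05240000)
ω₀×(Iω₀) = (-0.0110, 0.0165, -0.0035)
τ = I·(Δω/dt) + ω₀×(Iω₀) = (-0.2000, 0.0500, -0.2000)
Δv = v₁−v₀ = (0.02800000, 0.04000000, 0.02800000)
F = m·Δv/dt = (0.7000, 1.0000, 0.7000)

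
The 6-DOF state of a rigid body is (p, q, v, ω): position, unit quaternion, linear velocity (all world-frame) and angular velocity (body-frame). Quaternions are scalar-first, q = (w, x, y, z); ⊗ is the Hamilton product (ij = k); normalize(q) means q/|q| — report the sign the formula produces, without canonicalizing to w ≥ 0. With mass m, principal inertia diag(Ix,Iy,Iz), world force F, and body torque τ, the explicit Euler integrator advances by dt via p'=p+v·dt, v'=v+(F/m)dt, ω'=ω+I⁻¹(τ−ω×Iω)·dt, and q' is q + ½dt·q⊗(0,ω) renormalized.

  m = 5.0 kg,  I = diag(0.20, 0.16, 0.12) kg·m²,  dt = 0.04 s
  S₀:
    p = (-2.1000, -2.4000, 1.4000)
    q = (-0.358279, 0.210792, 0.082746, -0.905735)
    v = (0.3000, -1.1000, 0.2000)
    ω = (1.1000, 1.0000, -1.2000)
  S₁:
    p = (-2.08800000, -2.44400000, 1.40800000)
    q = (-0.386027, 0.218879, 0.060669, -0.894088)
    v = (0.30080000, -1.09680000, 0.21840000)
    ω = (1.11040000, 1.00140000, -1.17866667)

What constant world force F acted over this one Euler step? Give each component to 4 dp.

Δv = v₁−v₀ = (0.00080000, 0.00320000, 0.01840000)
F = m·Δv/dt = (0.1000, 0.4000, 2.3000)

F = (0.1000, 0.4000, 2.3000)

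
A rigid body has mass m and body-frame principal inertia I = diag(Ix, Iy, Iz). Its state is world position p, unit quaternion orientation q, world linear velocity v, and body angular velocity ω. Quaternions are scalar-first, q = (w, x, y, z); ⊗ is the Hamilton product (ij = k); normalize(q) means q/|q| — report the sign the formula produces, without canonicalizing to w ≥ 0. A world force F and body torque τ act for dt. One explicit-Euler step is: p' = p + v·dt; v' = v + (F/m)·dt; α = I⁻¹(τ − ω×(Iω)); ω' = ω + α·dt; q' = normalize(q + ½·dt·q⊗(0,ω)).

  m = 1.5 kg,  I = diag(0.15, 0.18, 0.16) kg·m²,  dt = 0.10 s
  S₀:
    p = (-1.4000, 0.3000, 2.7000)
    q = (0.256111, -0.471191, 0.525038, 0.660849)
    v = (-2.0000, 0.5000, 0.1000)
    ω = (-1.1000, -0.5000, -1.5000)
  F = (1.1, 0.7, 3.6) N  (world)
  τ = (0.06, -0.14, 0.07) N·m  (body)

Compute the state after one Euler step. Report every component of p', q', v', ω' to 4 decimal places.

p' = (-1.6000, 0.3500, 2.7100)
q' = (0.2915, -0.5058, 0.4449, 0.6792)
v' = (-1.9267, 0.5467, 0.3400)
ω' = (-1.0500, -0.5686, -1.4666)

α = I⁻¹(τ − ω×Iω) = (0.5000, -0.6861, 0.3344)
ω' = ω + α·dt = (-1.0500, -0.5686, -1.4666)
Hamilton product q⊗(0,ω) = (0.7354824, -0.7388546, -1.5617759, 0.4289708)
q' = normalize(q + ½dt·q⊗(0,ω)) = (0.2915, -0.5058, 0.4449, 0.6792)
p + v·dt = (-1.6000, 0.3500, 2.7100)
new velocity v' = (-1.9267, 0.5467, 0.3400)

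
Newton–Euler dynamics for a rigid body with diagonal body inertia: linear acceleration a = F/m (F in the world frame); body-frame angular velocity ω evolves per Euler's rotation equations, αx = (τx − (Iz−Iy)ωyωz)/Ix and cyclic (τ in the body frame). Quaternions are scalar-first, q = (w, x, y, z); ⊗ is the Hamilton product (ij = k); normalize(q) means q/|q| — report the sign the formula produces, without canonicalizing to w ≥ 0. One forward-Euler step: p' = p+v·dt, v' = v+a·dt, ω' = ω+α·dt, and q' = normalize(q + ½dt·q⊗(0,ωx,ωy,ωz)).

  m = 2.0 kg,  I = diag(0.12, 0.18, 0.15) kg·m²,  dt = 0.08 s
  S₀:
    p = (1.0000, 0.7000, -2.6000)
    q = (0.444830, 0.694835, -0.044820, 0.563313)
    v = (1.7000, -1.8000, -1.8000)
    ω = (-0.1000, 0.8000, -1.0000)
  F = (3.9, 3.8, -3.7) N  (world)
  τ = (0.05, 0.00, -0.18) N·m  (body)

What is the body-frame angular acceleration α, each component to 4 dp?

ω×(Iω) gyroscopic = (0.0240, -0.0030, -0.0048)
angular accel α = (0.2167, 0.0167, -1.1680)

α = (0.2167, 0.0167, -1.1680)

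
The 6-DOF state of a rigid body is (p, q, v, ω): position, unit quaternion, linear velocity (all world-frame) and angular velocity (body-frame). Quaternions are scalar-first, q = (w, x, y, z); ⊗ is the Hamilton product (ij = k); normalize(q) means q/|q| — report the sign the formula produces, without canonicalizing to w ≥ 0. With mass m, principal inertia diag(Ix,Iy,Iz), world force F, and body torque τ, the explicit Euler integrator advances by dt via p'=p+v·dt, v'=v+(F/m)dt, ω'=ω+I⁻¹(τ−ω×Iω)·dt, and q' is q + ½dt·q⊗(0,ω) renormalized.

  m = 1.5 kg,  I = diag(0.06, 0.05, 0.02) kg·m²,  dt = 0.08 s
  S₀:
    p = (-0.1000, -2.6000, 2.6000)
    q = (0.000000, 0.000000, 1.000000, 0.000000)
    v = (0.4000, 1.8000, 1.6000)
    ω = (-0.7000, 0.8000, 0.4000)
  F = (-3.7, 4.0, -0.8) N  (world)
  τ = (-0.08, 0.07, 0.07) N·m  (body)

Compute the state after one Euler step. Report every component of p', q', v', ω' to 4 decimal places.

p' = (-0.0680, -2.4560, 2.7280)
q' = (-0.0320, 0.0160, 0.9990, 0.0280)
v' = (0.2027, 2.0133, 1.5573)
ω' = (-0.7939, 0.9299, 0.6576)

linear accel F/m = (-2.4667, 2.6667, -0.5333)
p + v·dt = (-0.0680, -2.4560, 2.7280)
new velocity v' = (0.2027, 2.0133, 1.5573)
α = I⁻¹(τ − ω×Iω) = (-1.1733, 1.6240, 3.2200)
new body rate ω' = (-0.7939, 0.9299, 0.6576)
Hamilton product q⊗(0,ω) = (-0.8000000, 0.4000000, 0.0000000, 0.7000000)
q + ½dt·q⊗(0,ω), renormalized = (-0.0320, 0.0160, 0.9990, 0.0280)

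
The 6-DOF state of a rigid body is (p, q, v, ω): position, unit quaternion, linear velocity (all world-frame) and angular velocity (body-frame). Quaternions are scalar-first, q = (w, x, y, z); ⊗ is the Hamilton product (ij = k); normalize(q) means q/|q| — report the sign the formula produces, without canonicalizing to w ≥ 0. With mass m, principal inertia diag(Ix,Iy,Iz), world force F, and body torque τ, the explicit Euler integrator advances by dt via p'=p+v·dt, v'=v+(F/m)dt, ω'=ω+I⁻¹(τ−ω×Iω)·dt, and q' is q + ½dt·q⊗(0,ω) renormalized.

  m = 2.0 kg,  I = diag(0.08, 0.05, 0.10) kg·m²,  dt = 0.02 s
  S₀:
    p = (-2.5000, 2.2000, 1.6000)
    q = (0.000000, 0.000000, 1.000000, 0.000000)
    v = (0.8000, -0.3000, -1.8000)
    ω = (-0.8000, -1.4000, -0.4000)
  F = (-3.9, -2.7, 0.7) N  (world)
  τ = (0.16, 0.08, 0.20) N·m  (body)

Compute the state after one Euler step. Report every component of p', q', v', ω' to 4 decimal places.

p' = (-2.4840, 2.1940, 1.5640)
q' = (0.0140, -0.0040, 0.9999, 0.0080)
v' = (0.7610, -0.3270, -1.7930)
ω' = (-0.7670, -1.3654, -0.3533)

gyro term ω×Iω = (0.0280, -0.0064, -0.0336)
(τ − ω×Iω)/I = (1.6500, 1.7280, 2.3360)
new body rate ω' = (-0.7670, -1.3654, -0.3533)
2q̇ = q⊗(0,ω) = (1.4000000, -0.4000000, 0.0000000, 0.8000000)
updated quaternion q' = (0.0140, -0.0040, 0.9999, 0.0080)
p' = p + v·dt = (-2.4840, 2.1940, 1.5640)
v' = v + a·dt = (0.7610, -0.3270, -1.7930)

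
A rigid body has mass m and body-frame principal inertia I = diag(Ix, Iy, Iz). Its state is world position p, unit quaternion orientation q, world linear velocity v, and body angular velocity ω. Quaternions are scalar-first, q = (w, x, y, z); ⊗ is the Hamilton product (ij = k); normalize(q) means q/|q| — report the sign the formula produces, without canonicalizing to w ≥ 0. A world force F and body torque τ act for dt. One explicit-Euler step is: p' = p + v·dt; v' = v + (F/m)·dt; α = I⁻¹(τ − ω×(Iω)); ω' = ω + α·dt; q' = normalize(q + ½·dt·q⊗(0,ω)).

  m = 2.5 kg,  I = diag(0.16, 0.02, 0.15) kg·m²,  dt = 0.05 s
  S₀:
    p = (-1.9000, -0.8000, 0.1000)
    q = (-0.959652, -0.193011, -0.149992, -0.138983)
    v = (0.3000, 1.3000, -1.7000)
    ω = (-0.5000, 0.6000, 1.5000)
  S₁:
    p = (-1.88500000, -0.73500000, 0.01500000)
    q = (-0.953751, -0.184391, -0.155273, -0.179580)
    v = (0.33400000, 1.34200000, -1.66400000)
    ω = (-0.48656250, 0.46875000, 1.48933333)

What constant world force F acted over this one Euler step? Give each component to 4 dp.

F = (1.7000, 2.1000, 1.8000)

velocity change Δv = (0.03400000, 0.04200000, 0.03600000)
applied force F = (1.7000, 2.1000, 1.8000)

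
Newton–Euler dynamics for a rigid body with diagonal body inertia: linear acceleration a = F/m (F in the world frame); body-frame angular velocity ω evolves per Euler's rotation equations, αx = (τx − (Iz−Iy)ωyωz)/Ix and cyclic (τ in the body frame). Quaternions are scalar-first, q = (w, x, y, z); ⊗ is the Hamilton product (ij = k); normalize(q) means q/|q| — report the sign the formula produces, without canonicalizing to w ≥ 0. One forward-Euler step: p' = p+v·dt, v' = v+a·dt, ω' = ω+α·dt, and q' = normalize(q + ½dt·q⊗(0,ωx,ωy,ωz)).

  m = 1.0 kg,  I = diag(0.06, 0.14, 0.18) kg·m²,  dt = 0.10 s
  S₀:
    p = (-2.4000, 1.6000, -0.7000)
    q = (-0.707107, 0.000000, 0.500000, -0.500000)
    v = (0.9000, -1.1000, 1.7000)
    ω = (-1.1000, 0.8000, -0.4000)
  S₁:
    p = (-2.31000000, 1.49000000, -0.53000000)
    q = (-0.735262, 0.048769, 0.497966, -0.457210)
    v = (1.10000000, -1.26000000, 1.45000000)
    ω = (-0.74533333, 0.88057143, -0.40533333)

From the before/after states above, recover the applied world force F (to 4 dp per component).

F = (2.0000, -1.6000, -2.5000)

velocity change Δv = (0.20000000, -0.16000000, -0.25000000)
applied force F = (2.0000, -1.6000, -2.5000)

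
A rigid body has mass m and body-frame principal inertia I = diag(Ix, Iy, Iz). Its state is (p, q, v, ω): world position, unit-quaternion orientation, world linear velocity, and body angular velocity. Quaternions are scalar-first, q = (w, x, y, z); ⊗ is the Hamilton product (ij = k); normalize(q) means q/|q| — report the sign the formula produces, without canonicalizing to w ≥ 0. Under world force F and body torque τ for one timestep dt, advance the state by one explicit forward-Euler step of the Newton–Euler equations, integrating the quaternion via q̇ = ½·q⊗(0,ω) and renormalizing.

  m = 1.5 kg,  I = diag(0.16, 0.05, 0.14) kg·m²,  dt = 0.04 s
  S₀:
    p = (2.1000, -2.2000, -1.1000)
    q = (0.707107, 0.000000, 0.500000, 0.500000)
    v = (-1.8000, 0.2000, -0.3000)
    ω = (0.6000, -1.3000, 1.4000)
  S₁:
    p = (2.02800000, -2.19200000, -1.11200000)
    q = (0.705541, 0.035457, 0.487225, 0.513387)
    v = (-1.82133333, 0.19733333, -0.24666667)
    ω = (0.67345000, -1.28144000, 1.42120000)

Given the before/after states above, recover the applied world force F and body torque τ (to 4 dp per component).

F = (-0.8000, -0.1000, 2.0000)
τ = (0.1300, 0.0400, 0.1600)

velocity change Δv = (-0.02133333, -0.00266667, 0.05333333)
m·(v₁−v₀)/dt = (-0.8000, -0.1000, 2.0000)
ω₁ − ω₀ = (0.07345000, 0.01856000, 0.02120000)
ω₀×(Iω₀) = (-0.1638, 0.0168, 0.0858)
τ = I·(Δω/dt) + ω₀×(Iω₀) = (0.1300, 0.0400, 0.1600)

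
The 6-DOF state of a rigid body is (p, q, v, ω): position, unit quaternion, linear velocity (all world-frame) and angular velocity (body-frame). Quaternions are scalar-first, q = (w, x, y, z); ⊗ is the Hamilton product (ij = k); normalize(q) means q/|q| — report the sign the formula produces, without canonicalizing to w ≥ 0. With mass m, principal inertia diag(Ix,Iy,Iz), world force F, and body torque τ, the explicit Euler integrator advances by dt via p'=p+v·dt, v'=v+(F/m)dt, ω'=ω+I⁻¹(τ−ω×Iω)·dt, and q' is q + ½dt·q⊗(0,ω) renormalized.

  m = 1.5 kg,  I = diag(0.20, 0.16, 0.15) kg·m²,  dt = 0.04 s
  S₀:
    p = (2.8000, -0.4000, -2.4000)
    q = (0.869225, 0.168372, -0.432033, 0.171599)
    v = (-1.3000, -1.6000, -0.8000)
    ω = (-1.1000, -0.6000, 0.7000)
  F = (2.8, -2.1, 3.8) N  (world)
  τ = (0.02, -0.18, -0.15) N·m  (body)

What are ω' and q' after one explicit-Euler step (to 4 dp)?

ω×(Iω) gyroscopic = (0.0042, -0.0385, -0.0264)
α = I⁻¹(τ − ω×Iω) = (0.0790, -0.8844, -0.8240)
new body rate ω' = (-1.0968, -0.6354, 0.6670)
q⊗(0,ω) = (-0.1941299, -1.1556112, -0.8281543, 0.0321980)
updated quaternion q' = (0.8650, 0.1452, -0.4484, 0.1722)

ω' = (-1.0968, -0.6354, 0.6670)
q' = (0.8650, 0.1452, -0.4484, 0.1722)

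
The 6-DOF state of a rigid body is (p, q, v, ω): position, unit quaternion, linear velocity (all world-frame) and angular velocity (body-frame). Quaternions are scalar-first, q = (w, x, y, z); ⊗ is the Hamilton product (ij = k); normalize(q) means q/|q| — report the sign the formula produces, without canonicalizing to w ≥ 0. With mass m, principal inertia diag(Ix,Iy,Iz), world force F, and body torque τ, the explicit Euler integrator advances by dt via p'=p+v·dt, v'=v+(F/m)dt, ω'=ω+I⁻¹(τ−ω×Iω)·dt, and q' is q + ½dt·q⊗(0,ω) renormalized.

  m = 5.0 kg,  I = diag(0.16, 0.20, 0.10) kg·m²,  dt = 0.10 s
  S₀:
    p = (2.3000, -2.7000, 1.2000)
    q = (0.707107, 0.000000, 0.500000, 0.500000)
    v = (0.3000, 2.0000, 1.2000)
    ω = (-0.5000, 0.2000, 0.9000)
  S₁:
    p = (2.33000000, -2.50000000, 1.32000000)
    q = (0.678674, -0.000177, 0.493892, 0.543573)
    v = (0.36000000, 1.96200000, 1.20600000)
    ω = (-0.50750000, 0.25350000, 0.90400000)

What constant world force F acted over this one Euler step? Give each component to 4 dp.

velocity change Δv = (0.06000000, -0.03800000, 0.00600000)
applied force F = (3.0000, -1.9000, 0.3000)

F = (3.0000, -1.9000, 0.3000)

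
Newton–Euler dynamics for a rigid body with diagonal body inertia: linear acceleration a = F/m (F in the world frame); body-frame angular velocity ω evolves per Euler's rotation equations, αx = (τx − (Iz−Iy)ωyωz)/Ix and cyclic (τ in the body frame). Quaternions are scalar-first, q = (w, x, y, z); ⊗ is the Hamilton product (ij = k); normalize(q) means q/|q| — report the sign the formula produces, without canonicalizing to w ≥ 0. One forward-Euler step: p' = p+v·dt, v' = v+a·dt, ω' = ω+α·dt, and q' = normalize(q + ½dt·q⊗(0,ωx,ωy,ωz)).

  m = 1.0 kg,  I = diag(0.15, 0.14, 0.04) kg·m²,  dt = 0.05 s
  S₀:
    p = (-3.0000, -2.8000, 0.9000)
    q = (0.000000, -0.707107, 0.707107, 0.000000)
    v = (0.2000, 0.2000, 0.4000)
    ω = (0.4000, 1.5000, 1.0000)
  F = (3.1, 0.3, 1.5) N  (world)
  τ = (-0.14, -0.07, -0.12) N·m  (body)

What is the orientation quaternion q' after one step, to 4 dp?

Hamilton product q⊗(0,ω) = (-0.7778177, 0.7071070, 0.7071070, -1.3435033)
q' = normalize(q + ½dt·q⊗(0,ω)) = (-0.0194, -0.6887, 0.7240, -0.0336)

q' = (-0.0194, -0.6887, 0.7240, -0.0336)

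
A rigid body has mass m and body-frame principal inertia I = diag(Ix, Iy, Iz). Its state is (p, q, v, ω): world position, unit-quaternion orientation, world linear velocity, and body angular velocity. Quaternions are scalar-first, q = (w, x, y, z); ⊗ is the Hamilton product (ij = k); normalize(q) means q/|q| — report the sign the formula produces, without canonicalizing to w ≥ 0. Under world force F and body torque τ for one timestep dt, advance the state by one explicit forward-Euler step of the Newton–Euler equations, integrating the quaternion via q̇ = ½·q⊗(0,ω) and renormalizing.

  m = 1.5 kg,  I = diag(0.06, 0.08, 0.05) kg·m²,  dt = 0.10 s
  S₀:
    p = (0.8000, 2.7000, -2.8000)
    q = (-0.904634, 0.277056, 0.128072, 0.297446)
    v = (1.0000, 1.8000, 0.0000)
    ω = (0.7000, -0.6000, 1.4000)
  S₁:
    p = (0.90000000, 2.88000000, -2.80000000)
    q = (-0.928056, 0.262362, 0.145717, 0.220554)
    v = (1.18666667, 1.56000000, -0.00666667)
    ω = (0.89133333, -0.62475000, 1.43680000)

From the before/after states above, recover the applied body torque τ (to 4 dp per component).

rate change Δω = (0.19133333, -0.02475000, 0.03680000)
I·α + gyro = (0.1400, -0.0100, 0.0100)

τ = (0.1400, -0.0100, 0.0100)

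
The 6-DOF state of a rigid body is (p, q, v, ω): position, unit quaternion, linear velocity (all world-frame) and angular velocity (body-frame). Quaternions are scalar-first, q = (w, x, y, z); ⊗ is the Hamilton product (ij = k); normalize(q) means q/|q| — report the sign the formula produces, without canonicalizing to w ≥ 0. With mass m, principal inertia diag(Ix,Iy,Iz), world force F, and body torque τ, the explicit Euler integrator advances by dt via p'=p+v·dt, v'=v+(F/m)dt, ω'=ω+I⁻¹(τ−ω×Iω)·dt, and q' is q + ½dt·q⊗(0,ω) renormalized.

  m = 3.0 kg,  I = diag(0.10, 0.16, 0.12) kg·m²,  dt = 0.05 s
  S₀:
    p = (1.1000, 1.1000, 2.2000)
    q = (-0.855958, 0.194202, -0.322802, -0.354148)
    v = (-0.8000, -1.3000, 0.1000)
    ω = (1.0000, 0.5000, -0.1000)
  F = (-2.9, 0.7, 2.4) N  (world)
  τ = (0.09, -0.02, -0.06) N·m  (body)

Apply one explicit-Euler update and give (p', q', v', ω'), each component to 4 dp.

a = F/m = (-0.9667, 0.2333, 0.8000)
new position p' = (1.0600, 1.0350, 2.2050)
new velocity v' = (-0.8483, -1.2883, 0.1400)
gyro term ω×Iω = (0.0020, 0.0020, 0.0300)
α = I⁻¹(τ − ω×Iω) = (0.8800, -0.1375, -0.7500)
ω' = ω + α·dt = (1.0440, 0.4931, -0.1375)
q⊗(0,ω) = (-0.0682158, -0.6466038, -0.7627068, 0.5054988)
q + ½dt·q⊗(0,ω), renormalized = (-0.8573, 0.1780, -0.3417, -0.3414)

p' = (1.0600, 1.0350, 2.2050)
q' = (-0.8573, 0.1780, -0.3417, -0.3414)
v' = (-0.8483, -1.2883, 0.1400)
ω' = (1.0440, 0.4931, -0.1375)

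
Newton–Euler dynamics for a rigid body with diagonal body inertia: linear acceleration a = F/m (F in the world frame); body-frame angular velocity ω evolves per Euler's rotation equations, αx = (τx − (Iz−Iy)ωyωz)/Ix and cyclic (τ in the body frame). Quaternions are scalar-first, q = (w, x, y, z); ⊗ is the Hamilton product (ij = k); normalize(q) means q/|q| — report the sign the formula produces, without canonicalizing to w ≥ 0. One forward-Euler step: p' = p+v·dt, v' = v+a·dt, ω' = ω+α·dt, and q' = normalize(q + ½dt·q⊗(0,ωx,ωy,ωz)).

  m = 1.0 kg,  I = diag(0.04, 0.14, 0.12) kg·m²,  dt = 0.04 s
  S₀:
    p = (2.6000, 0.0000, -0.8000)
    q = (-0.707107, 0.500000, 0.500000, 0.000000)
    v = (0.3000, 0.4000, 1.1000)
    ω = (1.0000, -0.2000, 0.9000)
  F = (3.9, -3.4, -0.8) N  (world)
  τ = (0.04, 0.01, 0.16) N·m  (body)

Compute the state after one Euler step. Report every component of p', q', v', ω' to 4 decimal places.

p' = (2.6120, 0.0160, -0.7560)
q' = (-0.7148, 0.4947, 0.4936, -0.0247)
v' = (0.4560, 0.2640, 1.0680)
ω' = (1.0364, -0.1766, 0.9600)

angular accel α = (0.9100, 0.5857, 1.5000)
ω + α·dt = (1.0364, -0.1766, 0.9600)
Hamilton product q⊗(0,ω) = (-0.4000000, -0.2571070, -0.3085786, -1.2363963)
updated quaternion q' = (-0.7148, 0.4947, 0.4936, -0.0247)
p' = p + v·dt = (2.6120, 0.0160, -0.7560)
new velocity v' = (0.4560, 0.2640, 1.0680)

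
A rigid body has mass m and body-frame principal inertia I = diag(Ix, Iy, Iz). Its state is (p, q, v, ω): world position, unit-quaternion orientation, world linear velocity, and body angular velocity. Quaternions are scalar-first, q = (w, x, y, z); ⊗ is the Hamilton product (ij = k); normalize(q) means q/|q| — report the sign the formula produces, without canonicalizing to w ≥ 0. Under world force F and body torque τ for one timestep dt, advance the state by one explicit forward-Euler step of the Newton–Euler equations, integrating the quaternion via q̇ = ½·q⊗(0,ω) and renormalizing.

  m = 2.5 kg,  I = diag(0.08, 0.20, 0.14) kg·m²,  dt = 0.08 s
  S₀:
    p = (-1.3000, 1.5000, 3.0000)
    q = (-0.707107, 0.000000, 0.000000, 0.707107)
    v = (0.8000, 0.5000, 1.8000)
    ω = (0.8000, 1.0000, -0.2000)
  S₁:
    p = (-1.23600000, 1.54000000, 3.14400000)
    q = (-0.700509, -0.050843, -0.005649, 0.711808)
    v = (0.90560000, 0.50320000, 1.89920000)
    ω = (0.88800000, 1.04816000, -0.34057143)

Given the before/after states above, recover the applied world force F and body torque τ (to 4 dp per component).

rate change Δω = (0.08800000, 0.04816000, -0.14057143)
I·α + gyro = (0.1000, 0.1300, -0.1500)
Δv = v₁−v₀ = (0.10560000, 0.00320000, 0.09920000)
F = m·Δv/dt = (3.3000, 0.1000, 3.1000)

F = (3.3000, 0.1000, 3.1000)
τ = (0.1000, 0.1300, -0.1500)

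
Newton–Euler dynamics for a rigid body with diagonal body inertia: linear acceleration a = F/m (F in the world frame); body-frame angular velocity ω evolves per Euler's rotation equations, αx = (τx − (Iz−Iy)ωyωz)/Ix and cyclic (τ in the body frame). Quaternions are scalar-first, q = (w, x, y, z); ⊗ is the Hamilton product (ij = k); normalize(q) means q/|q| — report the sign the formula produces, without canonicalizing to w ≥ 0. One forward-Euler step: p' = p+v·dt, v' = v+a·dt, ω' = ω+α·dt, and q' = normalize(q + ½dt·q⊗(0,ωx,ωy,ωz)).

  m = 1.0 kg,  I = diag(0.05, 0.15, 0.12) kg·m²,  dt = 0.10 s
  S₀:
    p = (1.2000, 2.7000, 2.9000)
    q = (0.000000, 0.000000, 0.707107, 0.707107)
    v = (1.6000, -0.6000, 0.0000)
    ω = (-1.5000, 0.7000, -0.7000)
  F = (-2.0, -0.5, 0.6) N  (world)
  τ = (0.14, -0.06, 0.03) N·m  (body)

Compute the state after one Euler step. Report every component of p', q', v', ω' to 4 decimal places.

α = I⁻¹(τ − ω×Iω) = (2.5060, 0.0900, 1.1250)
new body rate ω' = (-1.2494, 0.7090, -0.5875)
Hamilton product q⊗(0,ω) = (0.0000000, -0.9899498, -1.0606605, 1.0606605)
updated quaternion q' = (0.0000, -0.0493, 0.6514, 0.7571)
linear accel F/m = (-2.0000, -0.5000, 0.6000)
p + v·dt = (1.3600, 2.6400, 2.9000)
new velocity v' = (1.4000, -0.6500, 0.0600)

p' = (1.3600, 2.6400, 2.9000)
q' = (0.0000, -0.0493, 0.6514, 0.7571)
v' = (1.4000, -0.6500, 0.0600)
ω' = (-1.2494, 0.7090, -0.5875)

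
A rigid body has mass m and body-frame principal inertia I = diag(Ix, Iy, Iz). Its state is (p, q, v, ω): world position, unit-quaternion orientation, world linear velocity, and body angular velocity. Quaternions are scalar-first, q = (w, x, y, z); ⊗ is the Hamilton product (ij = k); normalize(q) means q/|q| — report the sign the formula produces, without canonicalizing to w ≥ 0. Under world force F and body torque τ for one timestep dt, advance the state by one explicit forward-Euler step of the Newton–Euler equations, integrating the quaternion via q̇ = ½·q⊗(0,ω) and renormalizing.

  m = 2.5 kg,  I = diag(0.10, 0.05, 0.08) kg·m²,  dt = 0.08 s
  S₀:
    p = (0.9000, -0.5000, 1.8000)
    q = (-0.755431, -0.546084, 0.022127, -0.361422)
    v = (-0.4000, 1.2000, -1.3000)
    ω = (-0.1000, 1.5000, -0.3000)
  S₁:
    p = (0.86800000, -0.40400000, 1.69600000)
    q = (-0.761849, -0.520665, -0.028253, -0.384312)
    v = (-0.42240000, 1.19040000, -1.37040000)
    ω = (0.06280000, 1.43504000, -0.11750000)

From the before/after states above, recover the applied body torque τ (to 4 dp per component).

τ = (0.1900, -0.0400, 0.1900)

ω₁ − ω₀ = (0.16280000, -0.06496000, 0.18250000)
precession coupling = (-0.0135, 0.0006, 0.0075)
applied torque τ = (0.1900, -0.0400, 0.1900)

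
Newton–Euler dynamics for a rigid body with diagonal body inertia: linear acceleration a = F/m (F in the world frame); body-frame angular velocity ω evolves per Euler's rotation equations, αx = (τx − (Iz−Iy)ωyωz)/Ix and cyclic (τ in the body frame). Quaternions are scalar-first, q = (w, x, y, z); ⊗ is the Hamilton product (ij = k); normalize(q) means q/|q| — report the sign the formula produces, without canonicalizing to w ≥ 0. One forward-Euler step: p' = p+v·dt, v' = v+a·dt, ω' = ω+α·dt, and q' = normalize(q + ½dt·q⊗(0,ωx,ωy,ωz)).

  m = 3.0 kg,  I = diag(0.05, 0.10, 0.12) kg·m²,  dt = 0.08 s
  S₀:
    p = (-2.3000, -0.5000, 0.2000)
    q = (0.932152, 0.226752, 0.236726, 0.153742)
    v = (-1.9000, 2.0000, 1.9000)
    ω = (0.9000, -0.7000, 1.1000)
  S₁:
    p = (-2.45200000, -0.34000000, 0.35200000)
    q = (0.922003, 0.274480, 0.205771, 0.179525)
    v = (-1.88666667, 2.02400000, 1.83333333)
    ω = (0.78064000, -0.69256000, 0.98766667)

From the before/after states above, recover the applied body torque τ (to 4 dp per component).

rate change Δω = (-0.11936000, 0.00744000, -0.11233333)
τ = I·(Δω/dt) + ω₀×(Iω₀) = (-0.0900, -0.0600, -0.2000)

τ = (-0.0900, -0.0600, -0.2000)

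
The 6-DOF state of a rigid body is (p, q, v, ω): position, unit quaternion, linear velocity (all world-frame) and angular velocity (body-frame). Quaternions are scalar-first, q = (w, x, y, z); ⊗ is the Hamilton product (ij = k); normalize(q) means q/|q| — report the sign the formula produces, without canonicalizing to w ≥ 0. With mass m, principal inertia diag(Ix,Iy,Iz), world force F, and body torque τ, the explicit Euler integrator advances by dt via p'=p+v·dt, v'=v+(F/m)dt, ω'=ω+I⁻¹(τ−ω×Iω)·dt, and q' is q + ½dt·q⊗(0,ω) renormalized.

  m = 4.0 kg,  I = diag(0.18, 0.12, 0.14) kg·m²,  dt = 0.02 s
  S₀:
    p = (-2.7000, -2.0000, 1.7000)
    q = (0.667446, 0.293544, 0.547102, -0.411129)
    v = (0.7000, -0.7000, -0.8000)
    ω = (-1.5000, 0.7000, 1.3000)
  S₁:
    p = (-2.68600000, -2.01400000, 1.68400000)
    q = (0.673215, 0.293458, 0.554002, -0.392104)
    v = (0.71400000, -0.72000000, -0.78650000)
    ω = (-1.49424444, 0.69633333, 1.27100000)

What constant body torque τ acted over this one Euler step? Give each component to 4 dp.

Δω = ω₁−ω₀ = (0.00575556, -0.00366667, -0.02900000)
I·α + gyro = (0.0700, -0.1000, -0.1400)

τ = (0.0700, -0.1000, -0.1400)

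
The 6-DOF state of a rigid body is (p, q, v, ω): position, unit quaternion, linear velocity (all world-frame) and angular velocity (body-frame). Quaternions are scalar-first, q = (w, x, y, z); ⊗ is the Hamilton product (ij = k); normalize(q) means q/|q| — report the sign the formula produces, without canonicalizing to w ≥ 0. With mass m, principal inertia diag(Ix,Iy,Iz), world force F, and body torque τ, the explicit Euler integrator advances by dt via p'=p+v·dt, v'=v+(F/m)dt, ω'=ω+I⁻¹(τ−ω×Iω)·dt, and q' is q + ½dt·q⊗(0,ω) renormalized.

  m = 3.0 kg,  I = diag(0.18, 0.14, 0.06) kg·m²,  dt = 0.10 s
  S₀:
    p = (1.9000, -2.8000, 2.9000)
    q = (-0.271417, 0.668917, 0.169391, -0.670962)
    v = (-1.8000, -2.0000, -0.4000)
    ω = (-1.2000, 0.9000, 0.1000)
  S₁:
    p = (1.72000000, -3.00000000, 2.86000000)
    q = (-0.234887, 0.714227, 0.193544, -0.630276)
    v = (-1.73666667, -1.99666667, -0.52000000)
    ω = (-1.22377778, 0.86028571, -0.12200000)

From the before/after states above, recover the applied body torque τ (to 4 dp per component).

τ = (-0.0500, -0.0700, -0.0900)

Δω = ω₁−ω₀ = (-0.02377778, -0.03971429, -0.22200000)
I·α + gyro = (-0.0500, -0.0700, -0.0900)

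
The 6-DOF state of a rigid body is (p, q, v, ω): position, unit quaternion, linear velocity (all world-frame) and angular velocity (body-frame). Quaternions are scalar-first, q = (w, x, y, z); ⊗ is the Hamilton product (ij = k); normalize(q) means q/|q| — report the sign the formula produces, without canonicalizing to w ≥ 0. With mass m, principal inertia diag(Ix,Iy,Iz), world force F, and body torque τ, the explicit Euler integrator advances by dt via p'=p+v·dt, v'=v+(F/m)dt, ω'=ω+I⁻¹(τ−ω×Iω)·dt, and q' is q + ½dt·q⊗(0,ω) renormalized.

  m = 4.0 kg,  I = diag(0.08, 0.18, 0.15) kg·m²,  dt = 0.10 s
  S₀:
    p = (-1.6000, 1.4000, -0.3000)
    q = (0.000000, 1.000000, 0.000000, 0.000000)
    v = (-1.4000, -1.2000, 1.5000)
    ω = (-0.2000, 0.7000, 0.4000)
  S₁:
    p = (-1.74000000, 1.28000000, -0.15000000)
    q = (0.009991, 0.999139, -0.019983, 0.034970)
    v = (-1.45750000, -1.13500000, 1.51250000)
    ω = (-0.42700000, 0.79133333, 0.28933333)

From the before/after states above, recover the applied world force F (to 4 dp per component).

F = (-2.3000, 2.6000, 0.5000)

velocity change Δv = (-0.05750000, 0.06500000, 0.01250000)
m·(v₁−v₀)/dt = (-2.3000, 2.6000, 0.5000)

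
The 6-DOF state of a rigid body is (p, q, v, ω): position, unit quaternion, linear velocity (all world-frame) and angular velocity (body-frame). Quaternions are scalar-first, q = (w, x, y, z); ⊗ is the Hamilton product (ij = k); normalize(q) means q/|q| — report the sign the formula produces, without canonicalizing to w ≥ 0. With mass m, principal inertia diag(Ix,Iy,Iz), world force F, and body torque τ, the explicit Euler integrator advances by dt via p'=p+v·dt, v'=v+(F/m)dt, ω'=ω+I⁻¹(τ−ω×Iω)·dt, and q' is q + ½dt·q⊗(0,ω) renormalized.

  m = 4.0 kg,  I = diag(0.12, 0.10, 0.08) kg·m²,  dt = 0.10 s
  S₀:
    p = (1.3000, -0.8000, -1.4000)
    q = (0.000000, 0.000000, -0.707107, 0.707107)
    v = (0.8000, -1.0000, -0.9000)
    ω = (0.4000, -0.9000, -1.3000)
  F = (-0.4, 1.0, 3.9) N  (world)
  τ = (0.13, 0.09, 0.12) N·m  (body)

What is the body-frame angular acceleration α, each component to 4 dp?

α = (1.2783, 1.1080, 1.4100)

precession coupling ω×(Iω) = (-0.0234, -0.0208, 0.0072)
(τ − ω×Iω)/I = (1.2783, 1.1080, 1.4100)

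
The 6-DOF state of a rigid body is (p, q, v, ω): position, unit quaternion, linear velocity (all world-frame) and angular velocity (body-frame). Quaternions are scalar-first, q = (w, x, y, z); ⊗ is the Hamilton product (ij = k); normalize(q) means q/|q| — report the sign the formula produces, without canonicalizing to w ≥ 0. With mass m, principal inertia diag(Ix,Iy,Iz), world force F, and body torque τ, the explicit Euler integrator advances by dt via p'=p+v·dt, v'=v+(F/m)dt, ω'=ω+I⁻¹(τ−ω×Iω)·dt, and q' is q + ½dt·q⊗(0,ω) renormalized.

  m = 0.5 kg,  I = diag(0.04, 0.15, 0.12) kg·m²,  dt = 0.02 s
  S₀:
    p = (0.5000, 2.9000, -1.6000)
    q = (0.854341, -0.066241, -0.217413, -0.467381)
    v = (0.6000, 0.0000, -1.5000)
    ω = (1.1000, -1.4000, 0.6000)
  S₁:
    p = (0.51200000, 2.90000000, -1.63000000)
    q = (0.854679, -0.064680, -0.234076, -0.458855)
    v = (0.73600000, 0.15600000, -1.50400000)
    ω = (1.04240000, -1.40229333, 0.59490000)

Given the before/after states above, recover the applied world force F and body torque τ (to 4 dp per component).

F = (3.4000, 3.9000, -0.1000)
τ = (-0.0900, -0.0700, -0.2000)

velocity change Δv = (0.13600000, 0.15600000, -0.00400000)
m·(v₁−v₀)/dt = (3.4000, 3.9000, -0.1000)
ω₁ − ω₀ = (-0.05760000, -0.00229333, -0.00510000)
I·α + gyro = (-0.0900, -0.0700, -0.2000)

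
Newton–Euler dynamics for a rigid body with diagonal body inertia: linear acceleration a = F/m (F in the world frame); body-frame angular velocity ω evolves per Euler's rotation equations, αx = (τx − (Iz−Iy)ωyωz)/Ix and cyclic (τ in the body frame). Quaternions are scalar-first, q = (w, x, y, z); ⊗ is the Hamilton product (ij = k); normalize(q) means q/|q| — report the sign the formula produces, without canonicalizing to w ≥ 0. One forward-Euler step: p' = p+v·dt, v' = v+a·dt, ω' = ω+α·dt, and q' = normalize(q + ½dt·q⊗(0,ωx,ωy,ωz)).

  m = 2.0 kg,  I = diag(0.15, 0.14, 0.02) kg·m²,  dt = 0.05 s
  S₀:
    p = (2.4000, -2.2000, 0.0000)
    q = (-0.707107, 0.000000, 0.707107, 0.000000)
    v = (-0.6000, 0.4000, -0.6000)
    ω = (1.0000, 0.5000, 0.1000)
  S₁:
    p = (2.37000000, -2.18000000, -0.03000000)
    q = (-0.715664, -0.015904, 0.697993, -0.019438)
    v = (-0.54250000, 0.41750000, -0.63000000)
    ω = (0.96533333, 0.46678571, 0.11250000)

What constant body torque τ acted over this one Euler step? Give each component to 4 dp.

τ = (-0.1100, -0.0800, 0.0000)

Δω = ω₁−ω₀ = (-0.03466667, -0.03321429, 0.01250000)
precession coupling = (-0.0060, 0.0130, -0.0050)
applied torque τ = (-0.1100, -0.0800, 0.0000)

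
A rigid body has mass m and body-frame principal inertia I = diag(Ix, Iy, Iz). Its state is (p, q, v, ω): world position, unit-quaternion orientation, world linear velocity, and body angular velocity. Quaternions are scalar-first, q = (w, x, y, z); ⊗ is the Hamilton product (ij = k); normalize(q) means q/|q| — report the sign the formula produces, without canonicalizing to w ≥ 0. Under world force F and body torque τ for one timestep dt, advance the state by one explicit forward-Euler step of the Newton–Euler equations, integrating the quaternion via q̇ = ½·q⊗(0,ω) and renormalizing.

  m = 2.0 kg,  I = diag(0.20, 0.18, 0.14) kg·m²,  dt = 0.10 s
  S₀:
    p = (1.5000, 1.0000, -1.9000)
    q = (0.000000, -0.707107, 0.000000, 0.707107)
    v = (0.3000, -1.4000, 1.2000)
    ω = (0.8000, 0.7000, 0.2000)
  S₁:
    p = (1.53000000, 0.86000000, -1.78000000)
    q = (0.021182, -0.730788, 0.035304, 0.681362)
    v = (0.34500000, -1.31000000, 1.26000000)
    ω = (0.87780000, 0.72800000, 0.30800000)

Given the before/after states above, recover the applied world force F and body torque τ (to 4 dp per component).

velocity change Δv = (0.04500000, 0.09000000, 0.06000000)
m·(v₁−v₀)/dt = (0.9000, 1.8000, 1.2000)
rate change Δω = (0.07780000, 0.02800000, 0.10800000)
ω₀×(Iω₀) = (-0.0056, 0.0096, -0.0112)
τ = I·(Δω/dt) + ω₀×(Iω₀) = (0.1500, 0.0600, 0.1400)

F = (0.9000, 1.8000, 1.2000)
τ = (0.1500, 0.0600, 0.1400)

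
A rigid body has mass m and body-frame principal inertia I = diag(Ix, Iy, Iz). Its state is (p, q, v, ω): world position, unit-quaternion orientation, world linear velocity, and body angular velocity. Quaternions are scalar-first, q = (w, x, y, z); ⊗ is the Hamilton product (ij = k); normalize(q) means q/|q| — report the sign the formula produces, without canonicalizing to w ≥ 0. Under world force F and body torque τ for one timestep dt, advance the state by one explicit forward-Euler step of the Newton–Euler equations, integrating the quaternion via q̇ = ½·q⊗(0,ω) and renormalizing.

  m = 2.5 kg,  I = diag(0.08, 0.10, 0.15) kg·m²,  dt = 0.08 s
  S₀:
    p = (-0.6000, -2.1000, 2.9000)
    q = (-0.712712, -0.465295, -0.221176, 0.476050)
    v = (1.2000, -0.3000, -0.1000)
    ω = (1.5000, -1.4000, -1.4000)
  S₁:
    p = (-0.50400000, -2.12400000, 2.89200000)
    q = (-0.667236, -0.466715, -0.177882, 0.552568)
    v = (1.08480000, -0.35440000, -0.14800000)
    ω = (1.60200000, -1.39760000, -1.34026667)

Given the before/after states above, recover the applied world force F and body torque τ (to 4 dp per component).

F = (-3.6000, -1.7000, -1.5000)
τ = (0.2000, 0.1500, 0.0700)

v₁ − v₀ = (-0.11520000, -0.05440000, -0.04800000)
F = m·Δv/dt = (-3.6000, -1.7000, -1.5000)
ω₁ − ω₀ = (0.10200000, 0.00240000, 0.05973333)
ω₀×(Iω₀) = (0.0980, 0.1470, -0.0420)
τ = I·(Δω/dt) + ω₀×(Iω₀) = (0.2000, 0.1500, 0.0700)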